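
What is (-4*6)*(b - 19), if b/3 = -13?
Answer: 1392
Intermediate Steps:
b = -39 (b = 3*(-13) = -39)
(-4*6)*(b - 19) = (-4*6)*(-39 - 19) = -24*(-58) = 1392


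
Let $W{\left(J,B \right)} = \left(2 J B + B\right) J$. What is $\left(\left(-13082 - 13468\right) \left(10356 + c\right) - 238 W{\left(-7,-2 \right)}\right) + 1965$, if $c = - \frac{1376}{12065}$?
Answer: $- \frac{663342123787}{2413} \approx -2.749 \cdot 10^{8}$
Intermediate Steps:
$W{\left(J,B \right)} = J \left(B + 2 B J\right)$ ($W{\left(J,B \right)} = \left(2 B J + B\right) J = \left(B + 2 B J\right) J = J \left(B + 2 B J\right)$)
$c = - \frac{1376}{12065}$ ($c = \left(-1376\right) \frac{1}{12065} = - \frac{1376}{12065} \approx -0.11405$)
$\left(\left(-13082 - 13468\right) \left(10356 + c\right) - 238 W{\left(-7,-2 \right)}\right) + 1965 = \left(\left(-13082 - 13468\right) \left(10356 - \frac{1376}{12065}\right) - 238 \left(\left(-2\right) \left(-7\right) \left(1 + 2 \left(-7\right)\right)\right)\right) + 1965 = \left(\left(-26550\right) \frac{124943764}{12065} - 238 \left(\left(-2\right) \left(-7\right) \left(1 - 14\right)\right)\right) + 1965 = \left(- \frac{663451386840}{2413} - 238 \left(\left(-2\right) \left(-7\right) \left(-13\right)\right)\right) + 1965 = \left(- \frac{663451386840}{2413} - -43316\right) + 1965 = \left(- \frac{663451386840}{2413} + 43316\right) + 1965 = - \frac{663346865332}{2413} + 1965 = - \frac{663342123787}{2413}$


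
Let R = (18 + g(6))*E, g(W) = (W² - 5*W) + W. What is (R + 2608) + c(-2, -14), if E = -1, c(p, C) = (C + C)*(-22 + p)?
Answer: 3250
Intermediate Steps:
c(p, C) = 2*C*(-22 + p) (c(p, C) = (2*C)*(-22 + p) = 2*C*(-22 + p))
g(W) = W² - 4*W
R = -30 (R = (18 + 6*(-4 + 6))*(-1) = (18 + 6*2)*(-1) = (18 + 12)*(-1) = 30*(-1) = -30)
(R + 2608) + c(-2, -14) = (-30 + 2608) + 2*(-14)*(-22 - 2) = 2578 + 2*(-14)*(-24) = 2578 + 672 = 3250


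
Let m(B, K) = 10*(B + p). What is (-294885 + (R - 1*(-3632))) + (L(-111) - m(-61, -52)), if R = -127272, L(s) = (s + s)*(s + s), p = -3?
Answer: -368601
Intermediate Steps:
L(s) = 4*s**2 (L(s) = (2*s)*(2*s) = 4*s**2)
m(B, K) = -30 + 10*B (m(B, K) = 10*(B - 3) = 10*(-3 + B) = -30 + 10*B)
(-294885 + (R - 1*(-3632))) + (L(-111) - m(-61, -52)) = (-294885 + (-127272 - 1*(-3632))) + (4*(-111)**2 - (-30 + 10*(-61))) = (-294885 + (-127272 + 3632)) + (4*12321 - (-30 - 610)) = (-294885 - 123640) + (49284 - 1*(-640)) = -418525 + (49284 + 640) = -418525 + 49924 = -368601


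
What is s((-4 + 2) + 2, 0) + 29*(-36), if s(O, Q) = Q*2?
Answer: -1044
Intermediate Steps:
s(O, Q) = 2*Q
s((-4 + 2) + 2, 0) + 29*(-36) = 2*0 + 29*(-36) = 0 - 1044 = -1044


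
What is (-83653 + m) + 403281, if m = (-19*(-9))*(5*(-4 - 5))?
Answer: 311933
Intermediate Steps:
m = -7695 (m = 171*(5*(-9)) = 171*(-45) = -7695)
(-83653 + m) + 403281 = (-83653 - 7695) + 403281 = -91348 + 403281 = 311933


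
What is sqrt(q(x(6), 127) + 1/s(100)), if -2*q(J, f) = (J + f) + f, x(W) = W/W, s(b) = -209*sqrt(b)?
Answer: I*sqrt(139233710)/1045 ≈ 11.292*I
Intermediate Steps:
x(W) = 1
q(J, f) = -f - J/2 (q(J, f) = -((J + f) + f)/2 = -(J + 2*f)/2 = -f - J/2)
sqrt(q(x(6), 127) + 1/s(100)) = sqrt((-1*127 - 1/2*1) + 1/(-209*sqrt(100))) = sqrt((-127 - 1/2) + 1/(-209*10)) = sqrt(-255/2 + 1/(-2090)) = sqrt(-255/2 - 1/2090) = sqrt(-133238/1045) = I*sqrt(139233710)/1045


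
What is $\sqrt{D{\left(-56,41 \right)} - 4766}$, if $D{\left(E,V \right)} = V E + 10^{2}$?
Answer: $59 i \sqrt{2} \approx 83.439 i$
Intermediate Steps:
$D{\left(E,V \right)} = 100 + E V$ ($D{\left(E,V \right)} = E V + 100 = 100 + E V$)
$\sqrt{D{\left(-56,41 \right)} - 4766} = \sqrt{\left(100 - 2296\right) - 4766} = \sqrt{-2196 - 4766} = \sqrt{-6962} = 59 i \sqrt{2}$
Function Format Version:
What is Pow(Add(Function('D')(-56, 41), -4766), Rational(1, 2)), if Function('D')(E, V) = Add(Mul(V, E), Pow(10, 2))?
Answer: Mul(59, I, Pow(2, Rational(1, 2))) ≈ Mul(83.439, I)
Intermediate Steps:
Function('D')(E, V) = Add(100, Mul(E, V)) (Function('D')(E, V) = Add(Mul(E, V), 100) = Add(100, Mul(E, V)))
Pow(Add(Function('D')(-56, 41), -4766), Rational(1, 2)) = Pow(Add(Add(100, Mul(-56, 41)), -4766), Rational(1, 2)) = Pow(Add(Add(100, -2296), -4766), Rational(1, 2)) = Pow(Add(-2196, -4766), Rational(1, 2)) = Pow(-6962, Rational(1, 2)) = Mul(59, I, Pow(2, Rational(1, 2)))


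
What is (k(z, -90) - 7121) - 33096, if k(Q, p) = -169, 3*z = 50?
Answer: -40386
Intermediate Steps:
z = 50/3 (z = (1/3)*50 = 50/3 ≈ 16.667)
(k(z, -90) - 7121) - 33096 = (-169 - 7121) - 33096 = -7290 - 33096 = -40386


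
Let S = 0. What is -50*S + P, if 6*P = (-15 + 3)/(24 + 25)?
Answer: -2/49 ≈ -0.040816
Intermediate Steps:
P = -2/49 (P = ((-15 + 3)/(24 + 25))/6 = (-12/49)/6 = (-12*1/49)/6 = (⅙)*(-12/49) = -2/49 ≈ -0.040816)
-50*S + P = -50*0 - 2/49 = 0 - 2/49 = -2/49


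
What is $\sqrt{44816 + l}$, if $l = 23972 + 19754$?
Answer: $3 \sqrt{9838} \approx 297.56$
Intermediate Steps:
$l = 43726$
$\sqrt{44816 + l} = \sqrt{44816 + 43726} = \sqrt{88542} = 3 \sqrt{9838}$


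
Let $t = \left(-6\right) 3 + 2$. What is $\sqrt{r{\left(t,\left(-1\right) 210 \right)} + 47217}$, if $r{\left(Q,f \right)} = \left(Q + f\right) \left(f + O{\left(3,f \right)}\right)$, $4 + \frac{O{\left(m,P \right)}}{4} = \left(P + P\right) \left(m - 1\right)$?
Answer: $\sqrt{857653} \approx 926.1$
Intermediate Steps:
$O{\left(m,P \right)} = -16 + 8 P \left(-1 + m\right)$ ($O{\left(m,P \right)} = -16 + 4 \left(P + P\right) \left(m - 1\right) = -16 + 4 \cdot 2 P \left(-1 + m\right) = -16 + 8 P \left(-1 + m\right)$)
$t = -16$ ($t = -18 + 2 = -16$)
$r{\left(Q,f \right)} = \left(-16 + 17 f\right) \left(Q + f\right)$ ($r{\left(Q,f \right)} = \left(Q + f\right) \left(f - \left(16 + 8 f - 8 f 3\right)\right) = \left(Q + f\right) \left(f - \left(16 - 16 f\right)\right) = \left(Q + f\right) \left(f + \left(-16 + 16 f\right)\right) = \left(Q + f\right) \left(-16 + 17 f\right) = \left(-16 + 17 f\right) \left(Q + f\right)$)
$\sqrt{r{\left(t,\left(-1\right) 210 \right)} + 47217} = \sqrt{\left(\left(-16\right) \left(-16\right) - 16 \left(\left(-1\right) 210\right) + 17 \left(\left(-1\right) 210\right)^{2} + 17 \left(-16\right) \left(\left(-1\right) 210\right)\right) + 47217} = \sqrt{\left(256 - -3360 + 17 \left(-210\right)^{2} + 17 \left(-16\right) \left(-210\right)\right) + 47217} = \sqrt{\left(256 + 3360 + 17 \cdot 44100 + 57120\right) + 47217} = \sqrt{\left(256 + 3360 + 749700 + 57120\right) + 47217} = \sqrt{810436 + 47217} = \sqrt{857653}$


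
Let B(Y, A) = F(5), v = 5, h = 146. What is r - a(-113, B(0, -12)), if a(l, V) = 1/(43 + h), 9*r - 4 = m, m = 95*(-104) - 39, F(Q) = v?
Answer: -208216/189 ≈ -1101.7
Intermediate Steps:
F(Q) = 5
B(Y, A) = 5
m = -9919 (m = -9880 - 39 = -9919)
r = -3305/3 (r = 4/9 + (⅑)*(-9919) = 4/9 - 9919/9 = -3305/3 ≈ -1101.7)
a(l, V) = 1/189 (a(l, V) = 1/(43 + 146) = 1/189)
r - a(-113, B(0, -12)) = -3305/3 - 1*1/189 = -3305/3 - 1/189 = -208216/189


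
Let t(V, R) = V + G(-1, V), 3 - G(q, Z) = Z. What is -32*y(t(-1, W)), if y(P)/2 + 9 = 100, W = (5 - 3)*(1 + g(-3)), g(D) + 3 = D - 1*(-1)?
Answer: -5824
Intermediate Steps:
G(q, Z) = 3 - Z
g(D) = -2 + D (g(D) = -3 + (D - 1*(-1)) = -3 + (D + 1) = -3 + (1 + D) = -2 + D)
W = -8 (W = (5 - 3)*(1 + (-2 - 3)) = 2*(1 - 5) = 2*(-4) = -8)
t(V, R) = 3 (t(V, R) = V + (3 - V) = 3)
y(P) = 182 (y(P) = -18 + 2*100 = -18 + 200 = 182)
-32*y(t(-1, W)) = -32*182 = -5824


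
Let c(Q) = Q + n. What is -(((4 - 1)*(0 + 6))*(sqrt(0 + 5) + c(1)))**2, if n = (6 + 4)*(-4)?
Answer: -494424 + 25272*sqrt(5) ≈ -4.3791e+5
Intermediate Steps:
n = -40 (n = 10*(-4) = -40)
c(Q) = -40 + Q (c(Q) = Q - 40 = -40 + Q)
-(((4 - 1)*(0 + 6))*(sqrt(0 + 5) + c(1)))**2 = -(((4 - 1)*(0 + 6))*(sqrt(0 + 5) + (-40 + 1)))**2 = -((3*6)*(sqrt(5) - 39))**2 = -(18*(-39 + sqrt(5)))**2 = -(-702 + 18*sqrt(5))**2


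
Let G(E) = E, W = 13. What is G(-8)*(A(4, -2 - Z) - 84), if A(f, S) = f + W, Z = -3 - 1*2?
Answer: 536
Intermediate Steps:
Z = -5 (Z = -3 - 2 = -5)
A(f, S) = 13 + f (A(f, S) = f + 13 = 13 + f)
G(-8)*(A(4, -2 - Z) - 84) = -8*((13 + 4) - 84) = -8*(17 - 84) = -8*(-67) = 536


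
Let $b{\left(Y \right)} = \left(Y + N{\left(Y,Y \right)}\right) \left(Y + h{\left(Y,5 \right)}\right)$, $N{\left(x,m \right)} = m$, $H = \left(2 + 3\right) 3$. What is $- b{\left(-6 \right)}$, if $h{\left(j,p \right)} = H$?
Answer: $108$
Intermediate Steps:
$H = 15$ ($H = 5 \cdot 3 = 15$)
$h{\left(j,p \right)} = 15$
$b{\left(Y \right)} = 2 Y \left(15 + Y\right)$ ($b{\left(Y \right)} = \left(Y + Y\right) \left(Y + 15\right) = 2 Y \left(15 + Y\right)$)
$- b{\left(-6 \right)} = - 2 \left(-6\right) \left(15 - 6\right) = - 2 \left(-6\right) 9 = \left(-1\right) \left(-108\right) = 108$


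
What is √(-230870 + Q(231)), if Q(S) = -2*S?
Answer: 2*I*√57833 ≈ 480.97*I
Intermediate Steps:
√(-230870 + Q(231)) = √(-230870 - 2*231) = √(-230870 - 462) = √(-231332) = 2*I*√57833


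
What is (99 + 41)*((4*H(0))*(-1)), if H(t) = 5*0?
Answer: 0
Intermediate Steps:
H(t) = 0
(99 + 41)*((4*H(0))*(-1)) = (99 + 41)*((4*0)*(-1)) = 140*(0*(-1)) = 140*0 = 0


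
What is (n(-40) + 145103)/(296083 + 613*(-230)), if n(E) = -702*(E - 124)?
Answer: 260231/155093 ≈ 1.6779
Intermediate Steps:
n(E) = 87048 - 702*E (n(E) = -702*(-124 + E) = 87048 - 702*E)
(n(-40) + 145103)/(296083 + 613*(-230)) = ((87048 - 702*(-40)) + 145103)/(296083 + 613*(-230)) = ((87048 + 28080) + 145103)/(296083 - 140990) = (115128 + 145103)/155093 = 260231*(1/155093) = 260231/155093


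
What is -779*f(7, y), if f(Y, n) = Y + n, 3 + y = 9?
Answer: -10127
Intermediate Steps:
y = 6 (y = -3 + 9 = 6)
-779*f(7, y) = -779*(7 + 6) = -779*13 = -10127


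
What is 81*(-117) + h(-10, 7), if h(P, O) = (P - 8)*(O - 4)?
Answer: -9531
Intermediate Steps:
h(P, O) = (-8 + P)*(-4 + O)
81*(-117) + h(-10, 7) = 81*(-117) + (32 - 8*7 - 4*(-10) + 7*(-10)) = -9477 + (32 - 56 + 40 - 70) = -9477 - 54 = -9531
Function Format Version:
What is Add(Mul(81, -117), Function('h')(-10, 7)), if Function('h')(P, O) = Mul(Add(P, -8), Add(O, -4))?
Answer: -9531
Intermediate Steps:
Function('h')(P, O) = Mul(Add(-8, P), Add(-4, O))
Add(Mul(81, -117), Function('h')(-10, 7)) = Add(Mul(81, -117), Add(32, Mul(-8, 7), Mul(-4, -10), Mul(7, -10))) = Add(-9477, Add(32, -56, 40, -70)) = Add(-9477, -54) = -9531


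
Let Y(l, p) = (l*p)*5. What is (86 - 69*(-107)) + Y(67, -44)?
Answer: -7271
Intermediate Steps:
Y(l, p) = 5*l*p
(86 - 69*(-107)) + Y(67, -44) = (86 - 69*(-107)) + 5*67*(-44) = (86 + 7383) - 14740 = 7469 - 14740 = -7271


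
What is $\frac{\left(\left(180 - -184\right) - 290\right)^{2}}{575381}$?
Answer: $\frac{5476}{575381} \approx 0.0095172$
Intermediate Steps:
$\frac{\left(\left(180 - -184\right) - 290\right)^{2}}{575381} = \left(\left(180 + 184\right) - 290\right)^{2} \cdot \frac{1}{575381} = \left(364 - 290\right)^{2} \cdot \frac{1}{575381} = 74^{2} \cdot \frac{1}{575381} = 5476 \cdot \frac{1}{575381} = \frac{5476}{575381}$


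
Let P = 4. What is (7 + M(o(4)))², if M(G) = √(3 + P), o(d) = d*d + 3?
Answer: (7 + √7)² ≈ 93.041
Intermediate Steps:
o(d) = 3 + d² (o(d) = d² + 3 = 3 + d²)
M(G) = √7 (M(G) = √(3 + 4) = √7)
(7 + M(o(4)))² = (7 + √7)²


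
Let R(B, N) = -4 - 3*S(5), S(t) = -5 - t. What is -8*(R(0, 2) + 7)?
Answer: -264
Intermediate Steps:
R(B, N) = 26 (R(B, N) = -4 - 3*(-5 - 1*5) = -4 - 3*(-5 - 5) = -4 - 3*(-10) = -4 + 30 = 26)
-8*(R(0, 2) + 7) = -8*(26 + 7) = -8*33 = -264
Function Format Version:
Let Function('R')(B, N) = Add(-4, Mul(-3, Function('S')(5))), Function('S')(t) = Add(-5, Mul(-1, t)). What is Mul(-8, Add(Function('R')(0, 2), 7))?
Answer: -264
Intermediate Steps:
Function('R')(B, N) = 26 (Function('R')(B, N) = Add(-4, Mul(-3, Add(-5, Mul(-1, 5)))) = Add(-4, Mul(-3, Add(-5, -5))) = Add(-4, Mul(-3, -10)) = Add(-4, 30) = 26)
Mul(-8, Add(Function('R')(0, 2), 7)) = Mul(-8, Add(26, 7)) = Mul(-8, 33) = -264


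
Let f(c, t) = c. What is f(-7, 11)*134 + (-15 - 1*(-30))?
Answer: -923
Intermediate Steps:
f(-7, 11)*134 + (-15 - 1*(-30)) = -7*134 + (-15 - 1*(-30)) = -938 + (-15 + 30) = -938 + 15 = -923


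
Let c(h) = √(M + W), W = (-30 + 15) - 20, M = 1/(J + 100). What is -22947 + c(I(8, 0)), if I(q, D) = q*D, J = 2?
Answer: -22947 + I*√364038/102 ≈ -22947.0 + 5.9153*I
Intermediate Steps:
M = 1/102 (M = 1/(2 + 100) = 1/102 ≈ 0.0098039)
W = -35 (W = -15 - 20 = -35)
I(q, D) = D*q
c(h) = I*√364038/102 (c(h) = √(1/102 - 35) = √(-3569/102) = I*√364038/102)
-22947 + c(I(8, 0)) = -22947 + I*√364038/102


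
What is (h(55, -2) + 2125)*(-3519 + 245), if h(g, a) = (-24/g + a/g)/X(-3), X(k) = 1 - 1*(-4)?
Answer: -1913158626/275 ≈ -6.9569e+6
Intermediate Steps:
X(k) = 5 (X(k) = 1 + 4 = 5)
h(g, a) = -24/(5*g) + a/(5*g) (h(g, a) = (-24/g + a/g)/5 = (-24/g + a/g)*(1/5) = -24/(5*g) + a/(5*g))
(h(55, -2) + 2125)*(-3519 + 245) = ((1/5)*(-24 - 2)/55 + 2125)*(-3519 + 245) = ((1/5)*(1/55)*(-26) + 2125)*(-3274) = (-26/275 + 2125)*(-3274) = (584349/275)*(-3274) = -1913158626/275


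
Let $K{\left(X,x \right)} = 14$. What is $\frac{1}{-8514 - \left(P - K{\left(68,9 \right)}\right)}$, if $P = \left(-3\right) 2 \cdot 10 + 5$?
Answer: $- \frac{1}{8445} \approx -0.00011841$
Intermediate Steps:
$P = -55$ ($P = \left(-6\right) 10 + 5 = -60 + 5 = -55$)
$\frac{1}{-8514 - \left(P - K{\left(68,9 \right)}\right)} = \frac{1}{-8514 + \left(14 - -55\right)} = \frac{1}{-8514 + \left(14 + 55\right)} = \frac{1}{-8514 + 69} = \frac{1}{-8445} = - \frac{1}{8445}$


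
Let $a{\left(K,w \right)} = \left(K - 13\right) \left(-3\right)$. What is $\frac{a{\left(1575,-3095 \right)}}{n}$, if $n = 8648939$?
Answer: $- \frac{4686}{8648939} \approx -0.0005418$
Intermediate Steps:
$a{\left(K,w \right)} = 39 - 3 K$ ($a{\left(K,w \right)} = \left(-13 + K\right) \left(-3\right) = 39 - 3 K$)
$\frac{a{\left(1575,-3095 \right)}}{n} = \frac{39 - 4725}{8648939} = \left(39 - 4725\right) \frac{1}{8648939} = \left(-4686\right) \frac{1}{8648939} = - \frac{4686}{8648939}$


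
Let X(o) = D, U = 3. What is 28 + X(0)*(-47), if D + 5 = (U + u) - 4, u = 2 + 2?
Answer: 122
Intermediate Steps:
u = 4
D = -2 (D = -5 + ((3 + 4) - 4) = -5 + (7 - 4) = -5 + 3 = -2)
X(o) = -2
28 + X(0)*(-47) = 28 - 2*(-47) = 28 + 94 = 122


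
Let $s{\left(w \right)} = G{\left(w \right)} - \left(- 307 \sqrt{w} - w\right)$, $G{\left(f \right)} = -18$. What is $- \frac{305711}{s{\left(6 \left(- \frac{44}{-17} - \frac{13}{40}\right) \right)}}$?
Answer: $- \frac{17358270580}{16438659579} - \frac{63820228360 \sqrt{4845}}{16438659579} \approx -271.29$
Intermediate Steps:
$s{\left(w \right)} = -18 + w + 307 \sqrt{w}$ ($s{\left(w \right)} = -18 - \left(- 307 \sqrt{w} - w\right) = -18 - \left(- w - 307 \sqrt{w}\right) = -18 + \left(w + 307 \sqrt{w}\right) = -18 + w + 307 \sqrt{w}$)
$- \frac{305711}{s{\left(6 \left(- \frac{44}{-17} - \frac{13}{40}\right) \right)}} = - \frac{305711}{-18 + 6 \left(- \frac{44}{-17} - \frac{13}{40}\right) + 307 \sqrt{6 \left(- \frac{44}{-17} - \frac{13}{40}\right)}} = - \frac{305711}{-18 + 6 \left(\left(-44\right) \left(- \frac{1}{17}\right) - \frac{13}{40}\right) + 307 \sqrt{6 \left(\left(-44\right) \left(- \frac{1}{17}\right) - \frac{13}{40}\right)}} = - \frac{305711}{-18 + 6 \left(\frac{44}{17} - \frac{13}{40}\right) + 307 \sqrt{6 \left(\frac{44}{17} - \frac{13}{40}\right)}} = - \frac{305711}{-18 + 6 \cdot \frac{1539}{680} + 307 \sqrt{6 \cdot \frac{1539}{680}}} = - \frac{305711}{-18 + \frac{4617}{340} + 307 \sqrt{\frac{4617}{340}}} = - \frac{305711}{-18 + \frac{4617}{340} + 307 \frac{9 \sqrt{4845}}{170}} = - \frac{305711}{-18 + \frac{4617}{340} + \frac{2763 \sqrt{4845}}{170}} = - \frac{305711}{- \frac{1503}{340} + \frac{2763 \sqrt{4845}}{170}}$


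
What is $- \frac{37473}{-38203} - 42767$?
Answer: $- \frac{1633790228}{38203} \approx -42766.0$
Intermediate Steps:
$- \frac{37473}{-38203} - 42767 = \left(-37473\right) \left(- \frac{1}{38203}\right) - 42767 = \frac{37473}{38203} - 42767 = - \frac{1633790228}{38203}$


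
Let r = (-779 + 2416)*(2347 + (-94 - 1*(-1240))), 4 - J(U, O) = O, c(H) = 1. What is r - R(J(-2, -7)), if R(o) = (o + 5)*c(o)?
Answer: 5718025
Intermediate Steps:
J(U, O) = 4 - O
r = 5718041 (r = 1637*(2347 + (-94 + 1240)) = 1637*(2347 + 1146) = 1637*3493 = 5718041)
R(o) = 5 + o (R(o) = (o + 5)*1 = (5 + o)*1 = 5 + o)
r - R(J(-2, -7)) = 5718041 - (5 + (4 - 1*(-7))) = 5718041 - (5 + (4 + 7)) = 5718041 - (5 + 11) = 5718041 - 1*16 = 5718041 - 16 = 5718025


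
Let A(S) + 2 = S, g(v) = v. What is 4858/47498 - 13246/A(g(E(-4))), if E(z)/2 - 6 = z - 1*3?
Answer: 157294485/47498 ≈ 3311.6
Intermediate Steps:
E(z) = 6 + 2*z (E(z) = 12 + 2*(z - 1*3) = 12 + 2*(z - 3) = 12 + 2*(-3 + z) = 12 + (-6 + 2*z) = 6 + 2*z)
A(S) = -2 + S
4858/47498 - 13246/A(g(E(-4))) = 4858/47498 - 13246/(-2 + (6 + 2*(-4))) = 4858*(1/47498) - 13246/(-2 + (6 - 8)) = 2429/23749 - 13246/(-2 - 2) = 2429/23749 - 13246/(-4) = 2429/23749 - 13246*(-1/4) = 2429/23749 + 6623/2 = 157294485/47498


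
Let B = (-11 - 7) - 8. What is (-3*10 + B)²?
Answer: 3136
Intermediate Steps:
B = -26 (B = -18 - 8 = -26)
(-3*10 + B)² = (-3*10 - 26)² = (-30 - 26)² = (-56)² = 3136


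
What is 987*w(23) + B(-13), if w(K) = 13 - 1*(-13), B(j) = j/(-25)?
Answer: 641563/25 ≈ 25663.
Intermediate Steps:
B(j) = -j/25 (B(j) = j*(-1/25) = -j/25)
w(K) = 26 (w(K) = 13 + 13 = 26)
987*w(23) + B(-13) = 987*26 - 1/25*(-13) = 25662 + 13/25 = 641563/25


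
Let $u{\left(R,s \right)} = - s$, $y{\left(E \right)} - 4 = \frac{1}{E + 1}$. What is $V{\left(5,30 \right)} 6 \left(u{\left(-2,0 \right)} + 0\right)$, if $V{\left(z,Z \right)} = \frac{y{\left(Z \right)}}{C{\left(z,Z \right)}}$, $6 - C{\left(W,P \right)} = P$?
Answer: $0$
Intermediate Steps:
$y{\left(E \right)} = 4 + \frac{1}{1 + E}$ ($y{\left(E \right)} = 4 + \frac{1}{E + 1} = 4 + \frac{1}{1 + E}$)
$C{\left(W,P \right)} = 6 - P$
$V{\left(z,Z \right)} = \frac{5 + 4 Z}{\left(1 + Z\right) \left(6 - Z\right)}$ ($V{\left(z,Z \right)} = \frac{\frac{1}{1 + Z} \left(5 + 4 Z\right)}{6 - Z} = \frac{5 + 4 Z}{\left(1 + Z\right) \left(6 - Z\right)}$)
$V{\left(5,30 \right)} 6 \left(u{\left(-2,0 \right)} + 0\right) = \frac{-5 - 120}{\left(1 + 30\right) \left(-6 + 30\right)} 6 \left(\left(-1\right) 0 + 0\right) = \frac{-5 - 120}{31 \cdot 24} \cdot 6 \left(0 + 0\right) = \frac{1}{31} \cdot \frac{1}{24} \left(-125\right) 6 \cdot 0 = \left(- \frac{125}{744}\right) 0 = 0$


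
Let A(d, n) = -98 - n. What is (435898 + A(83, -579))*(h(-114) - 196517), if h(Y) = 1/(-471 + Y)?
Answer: -50167197223034/585 ≈ -8.5756e+10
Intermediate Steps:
(435898 + A(83, -579))*(h(-114) - 196517) = (435898 + (-98 - 1*(-579)))*(1/(-471 - 114) - 196517) = (435898 + (-98 + 579))*(1/(-585) - 196517) = (435898 + 481)*(-1/585 - 196517) = 436379*(-114962446/585) = -50167197223034/585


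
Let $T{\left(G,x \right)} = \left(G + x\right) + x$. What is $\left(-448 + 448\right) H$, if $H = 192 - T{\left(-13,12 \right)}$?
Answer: $0$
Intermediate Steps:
$T{\left(G,x \right)} = G + 2 x$
$H = 181$ ($H = 192 - \left(-13 + 2 \cdot 12\right) = 192 - \left(-13 + 24\right) = 192 - 11 = 181$)
$\left(-448 + 448\right) H = \left(-448 + 448\right) 181 = 0 \cdot 181 = 0$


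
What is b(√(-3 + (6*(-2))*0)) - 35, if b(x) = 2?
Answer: -33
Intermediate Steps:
b(√(-3 + (6*(-2))*0)) - 35 = 2 - 35 = -33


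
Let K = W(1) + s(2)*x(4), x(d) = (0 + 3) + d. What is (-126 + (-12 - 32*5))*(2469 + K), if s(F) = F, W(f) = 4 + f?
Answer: -741424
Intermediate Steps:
x(d) = 3 + d
K = 19 (K = (4 + 1) + 2*(3 + 4) = 5 + 2*7 = 5 + 14 = 19)
(-126 + (-12 - 32*5))*(2469 + K) = (-126 + (-12 - 32*5))*(2469 + 19) = (-126 + (-12 - 160))*2488 = (-126 - 172)*2488 = -298*2488 = -741424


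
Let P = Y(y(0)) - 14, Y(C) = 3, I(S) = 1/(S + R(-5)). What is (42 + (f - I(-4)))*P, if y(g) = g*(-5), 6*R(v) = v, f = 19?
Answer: -19525/29 ≈ -673.28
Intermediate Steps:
R(v) = v/6
y(g) = -5*g
I(S) = 1/(-⅚ + S) (I(S) = 1/(S + (⅙)*(-5)) = 1/(S - ⅚) = 1/(-⅚ + S))
P = -11 (P = 3 - 14 = -11)
(42 + (f - I(-4)))*P = (42 + (19 - 6/(-5 + 6*(-4))))*(-11) = (42 + (19 - 6/(-5 - 24)))*(-11) = (42 + (19 - 6/(-29)))*(-11) = (42 + (19 - 6*(-1)/29))*(-11) = (42 + (19 - 1*(-6/29)))*(-11) = (42 + (19 + 6/29))*(-11) = (42 + 557/29)*(-11) = (1775/29)*(-11) = -19525/29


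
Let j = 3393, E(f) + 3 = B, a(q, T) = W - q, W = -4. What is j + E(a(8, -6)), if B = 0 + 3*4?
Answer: 3402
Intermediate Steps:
a(q, T) = -4 - q
B = 12 (B = 0 + 12 = 12)
E(f) = 9 (E(f) = -3 + 12 = 9)
j + E(a(8, -6)) = 3393 + 9 = 3402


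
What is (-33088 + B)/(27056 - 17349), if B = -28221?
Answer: -61309/9707 ≈ -6.3160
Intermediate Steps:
(-33088 + B)/(27056 - 17349) = (-33088 - 28221)/(27056 - 17349) = -61309/9707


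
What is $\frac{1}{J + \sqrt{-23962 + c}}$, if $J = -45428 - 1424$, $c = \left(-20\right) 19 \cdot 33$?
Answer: $- \frac{23426}{1097573203} - \frac{i \sqrt{36502}}{2195146406} \approx -2.1343 \cdot 10^{-5} - 8.7035 \cdot 10^{-8} i$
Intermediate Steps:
$c = -12540$ ($c = \left(-380\right) 33 = -12540$)
$J = -46852$
$\frac{1}{J + \sqrt{-23962 + c}} = \frac{1}{-46852 + \sqrt{-23962 - 12540}} = \frac{1}{-46852 + \sqrt{-36502}} = \frac{1}{-46852 + i \sqrt{36502}}$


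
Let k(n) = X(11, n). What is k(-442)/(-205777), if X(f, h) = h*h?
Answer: -15028/15829 ≈ -0.94940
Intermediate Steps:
X(f, h) = h**2
k(n) = n**2
k(-442)/(-205777) = (-442)**2/(-205777) = 195364*(-1/205777) = -15028/15829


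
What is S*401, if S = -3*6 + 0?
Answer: -7218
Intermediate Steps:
S = -18 (S = -18 + 0 = -18)
S*401 = -18*401 = -7218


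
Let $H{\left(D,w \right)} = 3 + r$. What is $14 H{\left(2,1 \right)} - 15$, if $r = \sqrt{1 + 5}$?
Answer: $27 + 14 \sqrt{6} \approx 61.293$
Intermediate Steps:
$r = \sqrt{6} \approx 2.4495$
$H{\left(D,w \right)} = 3 + \sqrt{6}$
$14 H{\left(2,1 \right)} - 15 = 14 \left(3 + \sqrt{6}\right) - 15 = \left(42 + 14 \sqrt{6}\right) - 15 = 27 + 14 \sqrt{6}$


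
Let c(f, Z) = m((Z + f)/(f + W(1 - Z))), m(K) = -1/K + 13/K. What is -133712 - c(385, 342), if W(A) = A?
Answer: -97209152/727 ≈ -1.3371e+5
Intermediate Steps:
m(K) = 12/K
c(f, Z) = 12*(1 + f - Z)/(Z + f) (c(f, Z) = 12/(((Z + f)/(f + (1 - Z)))) = 12/(((Z + f)/(1 + f - Z))) = 12*((1 + f - Z)/(Z + f)) = 12*(1 + f - Z)/(Z + f))
-133712 - c(385, 342) = -133712 - 12*(1 + 385 - 1*342)/(342 + 385) = -133712 - 12*(1 + 385 - 342)/727 = -133712 - 12*44/727 = -133712 - 1*528/727 = -133712 - 528/727 = -97209152/727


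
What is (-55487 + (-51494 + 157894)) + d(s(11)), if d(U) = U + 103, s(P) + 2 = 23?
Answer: 51037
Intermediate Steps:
s(P) = 21 (s(P) = -2 + 23 = 21)
d(U) = 103 + U
(-55487 + (-51494 + 157894)) + d(s(11)) = (-55487 + (-51494 + 157894)) + (103 + 21) = (-55487 + 106400) + 124 = 50913 + 124 = 51037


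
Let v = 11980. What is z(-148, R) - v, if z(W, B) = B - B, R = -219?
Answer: -11980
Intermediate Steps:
z(W, B) = 0
z(-148, R) - v = 0 - 1*11980 = 0 - 11980 = -11980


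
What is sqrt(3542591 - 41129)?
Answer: sqrt(3501462) ≈ 1871.2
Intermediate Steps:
sqrt(3542591 - 41129) = sqrt(3501462)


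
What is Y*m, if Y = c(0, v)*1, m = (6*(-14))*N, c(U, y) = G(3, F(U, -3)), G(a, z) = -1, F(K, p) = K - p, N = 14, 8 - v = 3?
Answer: 1176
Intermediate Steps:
v = 5 (v = 8 - 1*3 = 8 - 3 = 5)
c(U, y) = -1
m = -1176 (m = (6*(-14))*14 = -84*14 = -1176)
Y = -1 (Y = -1*1 = -1)
Y*m = -1*(-1176) = 1176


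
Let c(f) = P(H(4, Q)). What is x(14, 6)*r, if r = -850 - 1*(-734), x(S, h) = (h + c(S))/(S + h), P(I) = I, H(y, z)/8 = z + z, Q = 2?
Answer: -1102/5 ≈ -220.40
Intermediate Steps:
H(y, z) = 16*z (H(y, z) = 8*(z + z) = 8*(2*z) = 16*z)
c(f) = 32 (c(f) = 16*2 = 32)
x(S, h) = (32 + h)/(S + h) (x(S, h) = (h + 32)/(S + h) = (32 + h)/(S + h))
r = -116 (r = -850 + 734 = -116)
x(14, 6)*r = ((32 + 6)/(14 + 6))*(-116) = (38/20)*(-116) = ((1/20)*38)*(-116) = (19/10)*(-116) = -1102/5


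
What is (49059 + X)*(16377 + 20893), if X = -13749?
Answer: 1316003700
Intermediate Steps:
(49059 + X)*(16377 + 20893) = (49059 - 13749)*(16377 + 20893) = 35310*37270 = 1316003700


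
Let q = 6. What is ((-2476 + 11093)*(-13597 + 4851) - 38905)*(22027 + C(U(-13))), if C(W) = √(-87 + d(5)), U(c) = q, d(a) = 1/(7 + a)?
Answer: -1660906000049 - 75403187*I*√3129/6 ≈ -1.6609e+12 - 7.0298e+8*I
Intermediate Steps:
U(c) = 6
C(W) = I*√3129/6 (C(W) = √(-87 + 1/(7 + 5)) = √(-87 + 1/12) = √(-1043/12) = I*√3129/6)
((-2476 + 11093)*(-13597 + 4851) - 38905)*(22027 + C(U(-13))) = ((-2476 + 11093)*(-13597 + 4851) - 38905)*(22027 + I*√3129/6) = (8617*(-8746) - 38905)*(22027 + I*√3129/6) = (-75364282 - 38905)*(22027 + I*√3129/6) = -75403187*(22027 + I*√3129/6) = -1660906000049 - 75403187*I*√3129/6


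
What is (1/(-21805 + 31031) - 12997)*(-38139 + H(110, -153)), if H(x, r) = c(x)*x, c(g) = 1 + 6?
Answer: 4480928785449/9226 ≈ 4.8568e+8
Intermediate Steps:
c(g) = 7
H(x, r) = 7*x
(1/(-21805 + 31031) - 12997)*(-38139 + H(110, -153)) = (1/(-21805 + 31031) - 12997)*(-38139 + 7*110) = (1/9226 - 12997)*(-38139 + 770) = (1/9226 - 12997)*(-37369) = -119910321/9226*(-37369) = 4480928785449/9226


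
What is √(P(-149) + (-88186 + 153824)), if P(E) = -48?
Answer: √65590 ≈ 256.11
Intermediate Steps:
√(P(-149) + (-88186 + 153824)) = √(-48 + (-88186 + 153824)) = √(-48 + 65638) = √65590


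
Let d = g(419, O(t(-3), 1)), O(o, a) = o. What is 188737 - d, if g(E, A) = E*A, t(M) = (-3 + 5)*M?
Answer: 191251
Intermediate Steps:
t(M) = 2*M
g(E, A) = A*E
d = -2514 (d = (2*(-3))*419 = -6*419 = -2514)
188737 - d = 188737 - 1*(-2514) = 188737 + 2514 = 191251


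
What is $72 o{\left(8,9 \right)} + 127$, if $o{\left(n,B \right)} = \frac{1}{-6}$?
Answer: $115$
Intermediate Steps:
$o{\left(n,B \right)} = - \frac{1}{6}$
$72 o{\left(8,9 \right)} + 127 = 72 \left(- \frac{1}{6}\right) + 127 = -12 + 127 = 115$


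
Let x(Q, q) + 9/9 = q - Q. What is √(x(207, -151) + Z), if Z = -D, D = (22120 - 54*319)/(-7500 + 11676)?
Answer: I*√43618262/348 ≈ 18.978*I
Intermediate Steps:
x(Q, q) = -1 + q - Q (x(Q, q) = -1 + (q - Q) = -1 + q - Q)
D = 2447/2088 (D = (22120 - 17226)/4176 = 4894*(1/4176) = 2447/2088 ≈ 1.1719)
Z = -2447/2088 (Z = -1*2447/2088 = -2447/2088 ≈ -1.1719)
√(x(207, -151) + Z) = √((-1 - 151 - 1*207) - 2447/2088) = √((-1 - 151 - 207) - 2447/2088) = √(-359 - 2447/2088) = √(-752039/2088) = I*√43618262/348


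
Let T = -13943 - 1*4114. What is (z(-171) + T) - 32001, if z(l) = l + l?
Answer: -50400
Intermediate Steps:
z(l) = 2*l
T = -18057 (T = -13943 - 4114 = -18057)
(z(-171) + T) - 32001 = (2*(-171) - 18057) - 32001 = (-342 - 18057) - 32001 = -18399 - 32001 = -50400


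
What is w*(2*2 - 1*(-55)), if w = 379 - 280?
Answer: 5841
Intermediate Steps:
w = 99
w*(2*2 - 1*(-55)) = 99*(2*2 - 1*(-55)) = 99*(4 + 55) = 99*59 = 5841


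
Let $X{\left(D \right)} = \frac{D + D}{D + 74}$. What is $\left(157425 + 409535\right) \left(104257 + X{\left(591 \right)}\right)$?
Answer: $\frac{413773895216}{7} \approx 5.9111 \cdot 10^{10}$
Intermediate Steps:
$X{\left(D \right)} = \frac{2 D}{74 + D}$
$\left(157425 + 409535\right) \left(104257 + X{\left(591 \right)}\right) = \left(157425 + 409535\right) \left(104257 + 2 \cdot 591 \frac{1}{74 + 591}\right) = 566960 \left(104257 + 2 \cdot 591 \cdot \frac{1}{665}\right) = 566960 \left(104257 + \frac{1182}{665}\right) = 566960 \cdot \frac{69332087}{665} = \frac{413773895216}{7}$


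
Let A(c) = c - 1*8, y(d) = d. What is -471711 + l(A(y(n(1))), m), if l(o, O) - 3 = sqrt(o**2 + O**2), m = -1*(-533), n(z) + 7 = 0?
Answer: -471708 + sqrt(284314) ≈ -4.7118e+5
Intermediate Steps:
n(z) = -7 (n(z) = -7 + 0 = -7)
A(c) = -8 + c (A(c) = c - 8 = -8 + c)
m = 533
l(o, O) = 3 + sqrt(O**2 + o**2) (l(o, O) = 3 + sqrt(o**2 + O**2) = 3 + sqrt(O**2 + o**2))
-471711 + l(A(y(n(1))), m) = -471711 + (3 + sqrt(533**2 + (-8 - 7)**2)) = -471711 + (3 + sqrt(284089 + (-15)**2)) = -471711 + (3 + sqrt(284089 + 225)) = -471711 + (3 + sqrt(284314)) = -471708 + sqrt(284314)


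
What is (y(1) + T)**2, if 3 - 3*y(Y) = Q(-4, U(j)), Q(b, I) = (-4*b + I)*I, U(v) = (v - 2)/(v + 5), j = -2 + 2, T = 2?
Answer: 16129/625 ≈ 25.806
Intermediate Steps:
j = 0
U(v) = (-2 + v)/(5 + v)
Q(b, I) = I*(I - 4*b) (Q(b, I) = (I - 4*b)*I = I*(I - 4*b))
y(Y) = 77/25 (y(Y) = 1 - (-2 + 0)/(5 + 0)*((-2 + 0)/(5 + 0) - 4*(-4))/3 = 1 - -2/5*(-2/5 + 16)/3 = 1 - (1/5)*(-2)*((1/5)*(-2) + 16)/3 = 1 - (-2)*(-2/5 + 16)/15 = 1 - (-2)*78/(15*5) = 1 - 1/3*(-156/25) = 1 + 52/25 = 77/25)
(y(1) + T)**2 = (77/25 + 2)**2 = (127/25)**2 = 16129/625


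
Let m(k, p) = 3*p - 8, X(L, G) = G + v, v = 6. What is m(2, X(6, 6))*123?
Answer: 3444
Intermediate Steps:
X(L, G) = 6 + G (X(L, G) = G + 6 = 6 + G)
m(k, p) = -8 + 3*p
m(2, X(6, 6))*123 = (-8 + 3*(6 + 6))*123 = (-8 + 3*12)*123 = (-8 + 36)*123 = 28*123 = 3444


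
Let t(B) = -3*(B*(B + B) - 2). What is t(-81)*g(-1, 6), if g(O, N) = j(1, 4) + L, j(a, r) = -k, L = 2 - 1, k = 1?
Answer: 0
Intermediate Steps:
L = 1
j(a, r) = -1 (j(a, r) = -1*1 = -1)
t(B) = 6 - 6*B² (t(B) = -3*(B*(2*B) - 2) = -3*(2*B² - 2) = -3*(-2 + 2*B²) = 6 - 6*B²)
g(O, N) = 0 (g(O, N) = -1 + 1 = 0)
t(-81)*g(-1, 6) = (6 - 6*(-81)²)*0 = (6 - 6*6561)*0 = (6 - 39366)*0 = -39360*0 = 0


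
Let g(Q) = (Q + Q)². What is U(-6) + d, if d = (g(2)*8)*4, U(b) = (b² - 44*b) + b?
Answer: 806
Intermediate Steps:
g(Q) = 4*Q² (g(Q) = (2*Q)² = 4*Q²)
U(b) = b² - 43*b
d = 512 (d = ((4*2²)*8)*4 = ((4*4)*8)*4 = (16*8)*4 = 128*4 = 512)
U(-6) + d = -6*(-43 - 6) + 512 = -6*(-49) + 512 = 294 + 512 = 806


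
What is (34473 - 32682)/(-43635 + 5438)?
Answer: -1791/38197 ≈ -0.046888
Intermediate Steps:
(34473 - 32682)/(-43635 + 5438) = 1791/(-38197) = 1791*(-1/38197) = -1791/38197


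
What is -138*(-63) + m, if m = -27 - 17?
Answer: 8650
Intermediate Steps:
m = -44
-138*(-63) + m = -138*(-63) - 44 = 8694 - 44 = 8650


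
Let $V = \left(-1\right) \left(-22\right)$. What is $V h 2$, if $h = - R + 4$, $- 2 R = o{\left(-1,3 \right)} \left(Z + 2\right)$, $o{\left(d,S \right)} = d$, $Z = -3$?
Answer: $198$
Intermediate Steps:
$R = - \frac{1}{2}$ ($R = - \frac{\left(-1\right) \left(-3 + 2\right)}{2} = - \frac{\left(-1\right) \left(-1\right)}{2} = \left(- \frac{1}{2}\right) 1 = - \frac{1}{2} \approx -0.5$)
$V = 22$
$h = \frac{9}{2}$ ($h = \left(-1\right) \left(- \frac{1}{2}\right) + 4 = \frac{1}{2} + 4 = \frac{9}{2} \approx 4.5$)
$V h 2 = 22 \cdot \frac{9}{2} \cdot 2 = 99 \cdot 2 = 198$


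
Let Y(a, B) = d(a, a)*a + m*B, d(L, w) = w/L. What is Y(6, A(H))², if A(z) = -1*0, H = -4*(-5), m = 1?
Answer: 36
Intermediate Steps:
H = 20
A(z) = 0
Y(a, B) = B + a (Y(a, B) = (a/a)*a + 1*B = 1*a + B = a + B = B + a)
Y(6, A(H))² = (0 + 6)² = 6² = 36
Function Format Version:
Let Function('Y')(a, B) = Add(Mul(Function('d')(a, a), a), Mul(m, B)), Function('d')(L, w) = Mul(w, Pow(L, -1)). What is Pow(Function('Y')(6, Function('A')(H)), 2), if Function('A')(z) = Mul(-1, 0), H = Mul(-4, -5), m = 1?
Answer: 36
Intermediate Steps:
H = 20
Function('A')(z) = 0
Function('Y')(a, B) = Add(B, a) (Function('Y')(a, B) = Add(Mul(Mul(a, Pow(a, -1)), a), Mul(1, B)) = Add(Mul(1, a), B) = Add(a, B) = Add(B, a))
Pow(Function('Y')(6, Function('A')(H)), 2) = Pow(Add(0, 6), 2) = Pow(6, 2) = 36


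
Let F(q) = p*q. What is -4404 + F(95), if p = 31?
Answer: -1459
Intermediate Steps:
F(q) = 31*q
-4404 + F(95) = -4404 + 31*95 = -4404 + 2945 = -1459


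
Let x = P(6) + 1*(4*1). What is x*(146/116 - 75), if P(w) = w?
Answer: -21385/29 ≈ -737.41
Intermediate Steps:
x = 10 (x = 6 + 1*(4*1) = 6 + 1*4 = 6 + 4 = 10)
x*(146/116 - 75) = 10*(146/116 - 75) = 10*(146*(1/116) - 75) = 10*(73/58 - 75) = 10*(-4277/58) = -21385/29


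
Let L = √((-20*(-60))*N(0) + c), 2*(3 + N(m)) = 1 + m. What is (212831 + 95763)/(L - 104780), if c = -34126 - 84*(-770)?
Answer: -16167239660/5489410423 - 154297*√27554/5489410423 ≈ -2.9498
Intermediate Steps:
N(m) = -5/2 + m/2 (N(m) = -3 + (1 + m)/2 = -3 + (½ + m/2) = -5/2 + m/2)
c = 30554 (c = -34126 + 64680 = 30554)
L = √27554 (L = √((-20*(-60))*(-5/2 + (½)*0) + 30554) = √(1200*(-5/2 + 0) + 30554) = √(1200*(-5/2) + 30554) = √(-3000 + 30554) = √27554 ≈ 165.99)
(212831 + 95763)/(L - 104780) = (212831 + 95763)/(√27554 - 104780) = 308594/(-104780 + √27554)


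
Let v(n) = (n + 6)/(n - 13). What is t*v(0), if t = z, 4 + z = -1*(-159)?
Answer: -930/13 ≈ -71.538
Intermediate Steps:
v(n) = (6 + n)/(-13 + n)
z = 155 (z = -4 - 1*(-159) = -4 + 159 = 155)
t = 155
t*v(0) = 155*((6 + 0)/(-13 + 0)) = 155*(6/(-13)) = 155*(-1/13*6) = 155*(-6/13) = -930/13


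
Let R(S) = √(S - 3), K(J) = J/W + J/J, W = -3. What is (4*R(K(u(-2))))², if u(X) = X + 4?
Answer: -128/3 ≈ -42.667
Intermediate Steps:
u(X) = 4 + X
K(J) = 1 - J/3 (K(J) = J/(-3) + J/J = J*(-⅓) + 1 = -J/3 + 1 = 1 - J/3)
R(S) = √(-3 + S)
(4*R(K(u(-2))))² = (4*√(-3 + (1 - (4 - 2)/3)))² = (4*√(-3 + (1 - ⅓*2)))² = (4*√(-3 + (1 - ⅔)))² = (4*√(-3 + ⅓))² = (4*√(-8/3))² = (4*(2*I*√6/3))² = (8*I*√6/3)² = -128/3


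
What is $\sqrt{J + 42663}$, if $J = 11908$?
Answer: $11 \sqrt{451} \approx 233.6$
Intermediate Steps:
$\sqrt{J + 42663} = \sqrt{11908 + 42663} = \sqrt{54571} = 11 \sqrt{451}$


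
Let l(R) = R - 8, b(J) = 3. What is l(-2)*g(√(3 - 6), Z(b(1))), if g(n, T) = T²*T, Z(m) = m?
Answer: -270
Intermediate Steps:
g(n, T) = T³
l(R) = -8 + R
l(-2)*g(√(3 - 6), Z(b(1))) = (-8 - 2)*3³ = -10*27 = -270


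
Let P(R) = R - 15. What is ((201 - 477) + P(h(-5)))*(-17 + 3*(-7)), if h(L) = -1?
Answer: 11096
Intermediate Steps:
P(R) = -15 + R
((201 - 477) + P(h(-5)))*(-17 + 3*(-7)) = ((201 - 477) + (-15 - 1))*(-17 + 3*(-7)) = (-276 - 16)*(-17 - 21) = -292*(-38) = 11096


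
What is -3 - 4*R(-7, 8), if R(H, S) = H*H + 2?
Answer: -207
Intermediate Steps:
R(H, S) = 2 + H**2 (R(H, S) = H**2 + 2 = 2 + H**2)
-3 - 4*R(-7, 8) = -3 - 4*(2 + (-7)**2) = -3 - 4*(2 + 49) = -3 - 4*51 = -3 - 204 = -207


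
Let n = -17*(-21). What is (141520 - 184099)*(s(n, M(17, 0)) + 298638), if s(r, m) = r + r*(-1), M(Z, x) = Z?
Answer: -12715707402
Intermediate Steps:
n = 357
s(r, m) = 0 (s(r, m) = r - r = 0)
(141520 - 184099)*(s(n, M(17, 0)) + 298638) = (141520 - 184099)*(0 + 298638) = -42579*298638 = -12715707402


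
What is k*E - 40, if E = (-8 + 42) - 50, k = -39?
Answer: 584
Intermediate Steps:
E = -16 (E = 34 - 50 = -16)
k*E - 40 = -39*(-16) - 40 = 624 - 40 = 584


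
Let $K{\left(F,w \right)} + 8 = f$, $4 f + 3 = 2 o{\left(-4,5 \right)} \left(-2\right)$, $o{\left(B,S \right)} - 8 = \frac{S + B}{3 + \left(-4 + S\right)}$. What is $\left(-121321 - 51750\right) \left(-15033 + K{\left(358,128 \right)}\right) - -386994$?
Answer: $2605105544$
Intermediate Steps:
$o{\left(B,S \right)} = 8 + \frac{B + S}{-1 + S}$ ($o{\left(B,S \right)} = 8 + \frac{S + B}{3 + \left(-4 + S\right)} = 8 + \frac{B + S}{-1 + S}$)
$f = -9$ ($f = - \frac{3}{4} + \frac{2 \frac{-8 - 4 + 9 \cdot 5}{-1 + 5} \left(-2\right)}{4} = - \frac{3}{4} + \frac{2 \frac{-8 - 4 + 45}{4} \left(-2\right)}{4} = - \frac{3}{4} + \frac{2 \cdot \frac{1}{4} \cdot 33 \left(-2\right)}{4} = - \frac{3}{4} + \frac{2 \cdot \frac{33}{4} \left(-2\right)}{4} = - \frac{3}{4} + \frac{\frac{33}{2} \left(-2\right)}{4} = - \frac{3}{4} + \frac{1}{4} \left(-33\right) = - \frac{3}{4} - \frac{33}{4} = -9$)
$K{\left(F,w \right)} = -17$ ($K{\left(F,w \right)} = -8 - 9 = -17$)
$\left(-121321 - 51750\right) \left(-15033 + K{\left(358,128 \right)}\right) - -386994 = \left(-121321 - 51750\right) \left(-15033 - 17\right) - -386994 = \left(-173071\right) \left(-15050\right) + 386994 = 2604718550 + 386994 = 2605105544$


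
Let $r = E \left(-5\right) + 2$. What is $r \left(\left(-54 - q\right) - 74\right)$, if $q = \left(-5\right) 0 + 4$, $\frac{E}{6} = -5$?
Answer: $-20064$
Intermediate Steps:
$E = -30$ ($E = 6 \left(-5\right) = -30$)
$q = 4$ ($q = 0 + 4 = 4$)
$r = 152$ ($r = \left(-30\right) \left(-5\right) + 2 = 150 + 2 = 152$)
$r \left(\left(-54 - q\right) - 74\right) = 152 \left(\left(-54 - 4\right) - 74\right) = 152 \left(-58 - 74\right) = 152 \left(-132\right) = -20064$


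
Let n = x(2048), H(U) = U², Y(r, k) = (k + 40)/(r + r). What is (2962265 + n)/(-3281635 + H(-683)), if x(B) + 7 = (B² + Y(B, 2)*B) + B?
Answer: -7158631/2815146 ≈ -2.5429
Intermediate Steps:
Y(r, k) = (40 + k)/(2*r) (Y(r, k) = (40 + k)/((2*r)) = (40 + k)*(1/(2*r)) = (40 + k)/(2*r))
x(B) = 14 + B + B² (x(B) = -7 + ((B² + ((40 + 2)/(2*B))*B) + B) = -7 + ((B² + ((½)*42/B)*B) + B) = -7 + ((B² + (21/B)*B) + B) = -7 + ((B² + 21) + B) = -7 + ((21 + B²) + B) = -7 + (21 + B + B²) = 14 + B + B²)
n = 4196366 (n = 14 + 2048 + 2048² = 14 + 2048 + 4194304 = 4196366)
(2962265 + n)/(-3281635 + H(-683)) = (2962265 + 4196366)/(-3281635 + (-683)²) = 7158631/(-3281635 + 466489) = 7158631/(-2815146) = 7158631*(-1/2815146) = -7158631/2815146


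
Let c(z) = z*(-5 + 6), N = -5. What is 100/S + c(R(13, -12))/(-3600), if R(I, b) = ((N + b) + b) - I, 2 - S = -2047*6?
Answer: 36497/1842600 ≈ 0.019807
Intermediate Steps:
S = 12284 (S = 2 - (-2047)*6 = 2 - 1*(-12282) = 2 + 12282 = 12284)
R(I, b) = -5 - I + 2*b (R(I, b) = ((-5 + b) + b) - I = (-5 + 2*b) - I = -5 - I + 2*b)
c(z) = z (c(z) = z*1 = z)
100/S + c(R(13, -12))/(-3600) = 100/12284 + (-5 - 1*13 + 2*(-12))/(-3600) = 100*(1/12284) + (-5 - 13 - 24)*(-1/3600) = 25/3071 - 42*(-1/3600) = 25/3071 + 7/600 = 36497/1842600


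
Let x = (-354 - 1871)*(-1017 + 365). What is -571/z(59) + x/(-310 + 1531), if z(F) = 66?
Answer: 87281/74 ≈ 1179.5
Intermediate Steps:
x = 1450700 (x = -2225*(-652) = 1450700)
-571/z(59) + x/(-310 + 1531) = -571/66 + 1450700/(-310 + 1531) = -571*1/66 + 1450700/1221 = -571/66 + 1450700*(1/1221) = -571/66 + 1450700/1221 = 87281/74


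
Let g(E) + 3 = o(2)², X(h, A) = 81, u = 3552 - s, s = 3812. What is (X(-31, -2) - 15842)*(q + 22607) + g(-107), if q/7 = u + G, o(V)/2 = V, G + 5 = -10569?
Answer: 838973804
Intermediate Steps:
G = -10574 (G = -5 - 10569 = -10574)
o(V) = 2*V
u = -260 (u = 3552 - 1*3812 = 3552 - 3812 = -260)
q = -75838 (q = 7*(-260 - 10574) = 7*(-10834) = -75838)
g(E) = 13 (g(E) = -3 + (2*2)² = -3 + 4² = -3 + 16 = 13)
(X(-31, -2) - 15842)*(q + 22607) + g(-107) = (81 - 15842)*(-75838 + 22607) + 13 = -15761*(-53231) + 13 = 838973791 + 13 = 838973804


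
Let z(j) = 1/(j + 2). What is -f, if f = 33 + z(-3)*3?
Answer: -30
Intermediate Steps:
z(j) = 1/(2 + j)
f = 30 (f = 33 + 3/(2 - 3) = 33 + 3/(-1) = 33 - 1*3 = 33 - 3 = 30)
-f = -1*30 = -30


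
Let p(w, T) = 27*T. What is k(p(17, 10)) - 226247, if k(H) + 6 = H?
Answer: -225983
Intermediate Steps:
k(H) = -6 + H
k(p(17, 10)) - 226247 = (-6 + 27*10) - 226247 = (-6 + 270) - 226247 = 264 - 226247 = -225983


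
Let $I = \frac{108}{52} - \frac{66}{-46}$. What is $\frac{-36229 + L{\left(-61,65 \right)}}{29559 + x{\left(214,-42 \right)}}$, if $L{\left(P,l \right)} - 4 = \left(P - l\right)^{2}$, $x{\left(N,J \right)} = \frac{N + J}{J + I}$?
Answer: $- \frac{58544073}{85028386} \approx -0.68852$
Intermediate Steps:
$I = \frac{1050}{299}$ ($I = 108 \cdot \frac{1}{52} - - \frac{33}{23} = \frac{27}{13} + \frac{33}{23} = \frac{1050}{299} \approx 3.5117$)
$x{\left(N,J \right)} = \frac{J + N}{\frac{1050}{299} + J}$ ($x{\left(N,J \right)} = \frac{N + J}{J + \frac{1050}{299}} = \frac{J + N}{\frac{1050}{299} + J}$)
$L{\left(P,l \right)} = 4 + \left(P - l\right)^{2}$
$\frac{-36229 + L{\left(-61,65 \right)}}{29559 + x{\left(214,-42 \right)}} = \frac{-36229 + \left(4 + \left(-61 - 65\right)^{2}\right)}{29559 + \frac{299 \left(-42 + 214\right)}{1050 + 299 \left(-42\right)}} = \frac{-36229 + \left(4 + \left(-61 - 65\right)^{2}\right)}{29559 + 299 \frac{1}{1050 - 12558} \cdot 172} = \frac{-36229 + \left(4 + \left(-126\right)^{2}\right)}{29559 + 299 \frac{1}{-11508} \cdot 172} = \frac{-36229 + \left(4 + 15876\right)}{29559 + 299 \left(- \frac{1}{11508}\right) 172} = \frac{-36229 + 15880}{29559 - \frac{12857}{2877}} = - \frac{20349}{\frac{85028386}{2877}} = \left(-20349\right) \frac{2877}{85028386} = - \frac{58544073}{85028386}$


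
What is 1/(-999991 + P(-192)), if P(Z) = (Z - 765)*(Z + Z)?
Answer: -1/632503 ≈ -1.5810e-6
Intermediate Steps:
P(Z) = 2*Z*(-765 + Z) (P(Z) = (-765 + Z)*(2*Z) = 2*Z*(-765 + Z))
1/(-999991 + P(-192)) = 1/(-999991 + 2*(-192)*(-765 - 192)) = 1/(-999991 + 2*(-192)*(-957)) = 1/(-999991 + 367488) = 1/(-632503) = -1/632503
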